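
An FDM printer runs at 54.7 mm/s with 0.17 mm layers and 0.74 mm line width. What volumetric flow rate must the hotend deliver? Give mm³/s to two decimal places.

Extrusion cross-section = 0.17 × 0.74 = 0.1258 mm².
Volumetric flow = 54.7 × 0.1258 = 6.88 mm³/s.

6.88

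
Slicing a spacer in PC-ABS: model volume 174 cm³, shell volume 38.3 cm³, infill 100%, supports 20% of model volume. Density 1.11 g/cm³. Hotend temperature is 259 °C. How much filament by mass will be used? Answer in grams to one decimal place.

Volume inside the shell = 174 − 38.3 = 135.7 cm³.
Infill deposited: 1.00 × 135.7 → 135.7 cm³.
Support = 0.20 × 174 = 34.8 cm³.
Total printed volume: 38.3 + 135.7 + 34.8 → 208.8 cm³.
Mass = 208.8 × 1.11 = 231.768 g.

231.8 g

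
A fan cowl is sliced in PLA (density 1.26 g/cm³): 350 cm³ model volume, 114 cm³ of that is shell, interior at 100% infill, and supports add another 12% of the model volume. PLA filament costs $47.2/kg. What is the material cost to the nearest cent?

Infill region = 350 − 114, so 236 cm³.
Deposited infill = 1.00 × 236 = 236 cm³.
Support = 0.12 × 350, so 42 cm³.
Total printed volume = 114 + 236 + 42 = 392 cm³.
Mass: 392 × 1.26 → 493.92 g.
At $47.2/kg: 493.92/1000 × 47.2 = $23.31.

$23.31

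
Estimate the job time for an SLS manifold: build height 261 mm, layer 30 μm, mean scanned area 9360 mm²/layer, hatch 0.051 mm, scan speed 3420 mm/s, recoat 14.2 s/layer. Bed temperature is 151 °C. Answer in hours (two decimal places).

164.00 hours

Layer count = ceil(261 / 0.03) = 8700.
Scan path per layer: 9360 / 0.051 → 183529.4 mm.
Laser time per layer = 183529.4 / 3420 = 53.6636 s.
Layer cycle: 53.6636 + 14.2 → 67.8636 s.
Build time = 8700 × 67.8636 = 590413.32 s = 164.00 hours.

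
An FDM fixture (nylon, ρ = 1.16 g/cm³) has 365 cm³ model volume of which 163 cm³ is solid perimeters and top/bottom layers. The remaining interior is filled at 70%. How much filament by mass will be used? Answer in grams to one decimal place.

Infill region = 365 − 163, so 202 cm³.
Infill deposited = 0.70 × 202 = 141.4 cm³.
Total extruded = 163 + 141.4 = 304.4 cm³.
Mass = 304.4 × 1.16, so 353.104 g.

353.1 g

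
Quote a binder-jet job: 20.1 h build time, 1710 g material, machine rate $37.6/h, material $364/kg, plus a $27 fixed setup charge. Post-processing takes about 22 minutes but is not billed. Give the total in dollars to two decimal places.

$1405.20

Machine cost = 37.6 × 20.1, so $755.76.
Material charge: 364 × 1710/1000 → $622.44.
Total = 755.76 + 622.44 + 27 = $1405.20.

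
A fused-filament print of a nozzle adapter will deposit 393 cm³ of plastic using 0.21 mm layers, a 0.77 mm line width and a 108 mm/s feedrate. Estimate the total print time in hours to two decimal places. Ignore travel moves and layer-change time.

Line area: 0.21 × 0.77 → 0.1617 mm².
Toolpath length = 393 cm³ / 0.1617 mm² = 393000 / 0.1617 = 2430426.7 mm.
Extrusion time = 2430426.7 / 108, so 22504 s.
22504 s = 6.25 hours.

6.25 hours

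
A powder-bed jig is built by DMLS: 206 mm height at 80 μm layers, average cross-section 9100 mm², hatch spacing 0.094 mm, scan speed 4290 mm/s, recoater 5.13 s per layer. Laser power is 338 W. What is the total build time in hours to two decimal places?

Layer count = ceil(206 / 0.08) = 2575.
Per-layer scan distance = 9100 / 0.094, so 96808.5 mm.
Laser time per layer = 96808.5 / 4290, so 22.5661 s.
Time per layer: 22.5661 + 5.13 → 27.6961 s.
2575 layers × 27.6961 s/layer = 71317.4575 s, i.e. 19.81 hours.

19.81 hours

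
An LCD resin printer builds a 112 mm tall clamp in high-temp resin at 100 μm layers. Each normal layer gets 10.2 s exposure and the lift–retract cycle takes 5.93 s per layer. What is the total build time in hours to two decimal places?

5.02 hours

Number of layers: 112 / 0.1 → 1120 (rounded up).
Each layer takes = 10.2 + 5.93, so 16.13 s.
Build time: 1120 × 16.13 s = 18065.6 s, i.e. 5.02 hours.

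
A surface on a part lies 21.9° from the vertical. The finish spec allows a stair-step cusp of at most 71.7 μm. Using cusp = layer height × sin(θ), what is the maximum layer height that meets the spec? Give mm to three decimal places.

t = h_c / sin θ = 0.0717 / 0.3730 = 0.192 mm.

0.192 mm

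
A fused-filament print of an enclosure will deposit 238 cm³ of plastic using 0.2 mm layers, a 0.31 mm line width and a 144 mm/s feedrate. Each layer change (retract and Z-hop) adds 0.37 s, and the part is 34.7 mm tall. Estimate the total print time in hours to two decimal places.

7.42 hours

Line area = 0.2 × 0.31 = 0.062 mm².
Toolpath length = 238 cm³ / 0.062 mm² = 238000 / 0.062 = 3838709.7 mm.
Print-move time: 3838709.7 / 144 → 26657.7 s.
Number of layers: 34.7 / 0.2 → 174 (rounded up).
Non-print overhead = 174 × 0.37 = 64.38 s.
Altogether 26657.7 + 64.38 = 26722.08 s, i.e. 7.42 hours.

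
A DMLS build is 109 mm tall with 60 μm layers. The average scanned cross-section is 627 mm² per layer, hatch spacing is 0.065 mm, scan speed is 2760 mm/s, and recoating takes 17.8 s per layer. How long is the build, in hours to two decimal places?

10.75 hours

Layers = ⌈109/0.06⌉ = 1817.
Hatch length per layer = 627 / 0.065, so 9646.2 mm.
Per-layer scan time: 9646.2 / 2760 → 3.495 s.
Per-layer time: 3.495 + 17.8 → 21.295 s.
1817 layers × 21.295 s/layer = 38693.015 s, i.e. 10.75 hours.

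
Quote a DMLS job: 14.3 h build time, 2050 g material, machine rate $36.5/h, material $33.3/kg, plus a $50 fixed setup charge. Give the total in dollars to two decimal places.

Machine-time cost: 36.5 × 14.3 → $521.95.
Material charge = 33.3 × 2050/1000, so $68.265.
Total = 521.95 + 68.265 + 50 = 640.215 ≈ $640.22.

$640.22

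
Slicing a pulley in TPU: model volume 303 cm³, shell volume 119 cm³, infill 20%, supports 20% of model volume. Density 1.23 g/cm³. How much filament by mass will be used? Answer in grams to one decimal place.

266.2 g

Interior volume: 303 − 119 → 184 cm³.
Infill deposited = 0.20 × 184 = 36.8 cm³.
Support: 0.20 × 303 → 60.6 cm³.
Total extruded: 119 + 36.8 + 60.6 → 216.4 cm³.
Mass: 216.4 × 1.23 → 266.172 g.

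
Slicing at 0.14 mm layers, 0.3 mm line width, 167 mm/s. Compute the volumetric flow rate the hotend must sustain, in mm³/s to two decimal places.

A = 0.14 × 0.3, so 0.042 mm².
Q = v·A = 167 × 0.042 = 7.01 mm³/s.

7.01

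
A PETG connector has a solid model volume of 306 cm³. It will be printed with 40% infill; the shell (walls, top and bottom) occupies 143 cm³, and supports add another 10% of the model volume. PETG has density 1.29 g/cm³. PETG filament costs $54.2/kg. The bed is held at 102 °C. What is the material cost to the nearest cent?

$16.70

Infill region = 306 − 143 = 163 cm³.
Deposited infill = 0.40 × 163, so 65.2 cm³.
Support = 0.10 × 306, so 30.6 cm³.
Deposited volume = 143 + 65.2 + 30.6, so 238.8 cm³.
Mass = 238.8 × 1.29, so 308.052 g.
At $54.2/kg: 308.052/1000 × 54.2 = $16.70.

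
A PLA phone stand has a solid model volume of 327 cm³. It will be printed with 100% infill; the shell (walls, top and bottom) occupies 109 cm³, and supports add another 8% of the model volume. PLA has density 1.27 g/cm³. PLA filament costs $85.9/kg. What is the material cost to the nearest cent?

Infill region: 327 − 109 → 218 cm³.
Deposited infill = 1.00 × 218 = 218 cm³.
Support = 0.08 × 327 = 26.16 cm³.
Total printed volume = 109 + 218 + 26.16 = 353.16 cm³.
Mass: 353.16 × 1.27 → 448.5132 g.
Cost = 448.5132 g / 1000 × $85.9/kg = $38.53.

$38.53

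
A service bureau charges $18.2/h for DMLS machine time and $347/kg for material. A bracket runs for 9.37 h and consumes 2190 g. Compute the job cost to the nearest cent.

Machine cost: 18.2 × 9.37 → $170.534.
Material charge = 347 × 2190/1000, so $759.93.
Total = 170.534 + 759.93 = 930.464 ≈ $930.46.

$930.46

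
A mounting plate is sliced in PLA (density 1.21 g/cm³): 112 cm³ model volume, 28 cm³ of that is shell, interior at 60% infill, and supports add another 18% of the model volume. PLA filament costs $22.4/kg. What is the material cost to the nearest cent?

$2.67

Interior volume = 112 − 28, so 84 cm³.
Deposited infill = 0.60 × 84 = 50.4 cm³.
Support = 0.18 × 112, so 20.16 cm³.
Deposited volume = 28 + 50.4 + 20.16 = 98.56 cm³.
Mass = 98.56 × 1.21 = 119.2576 g.
At $22.4/kg: 119.2576/1000 × 22.4 = $2.67.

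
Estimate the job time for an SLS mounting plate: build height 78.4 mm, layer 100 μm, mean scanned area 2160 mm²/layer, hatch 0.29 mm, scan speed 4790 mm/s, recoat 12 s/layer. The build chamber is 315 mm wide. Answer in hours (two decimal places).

2.95 hours

Layer count = ceil(78.4 / 0.1) = 784.
Per-layer scan distance: 2160 / 0.29 → 7448.3 mm.
Scan time per layer = 7448.3 / 4790 = 1.555 s.
Per-layer time: 1.555 + 12 → 13.555 s.
Total: 784 × 13.555 s = 10627.12 s → 2.95 hours.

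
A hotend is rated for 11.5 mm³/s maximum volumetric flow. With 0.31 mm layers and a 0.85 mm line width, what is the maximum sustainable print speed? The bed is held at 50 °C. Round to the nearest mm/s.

44 mm/s

A: 0.31 × 0.85 → 0.2635 mm².
v_max = Q/A = 11.5/0.2635 = 43.64 mm/s → 44 mm/s.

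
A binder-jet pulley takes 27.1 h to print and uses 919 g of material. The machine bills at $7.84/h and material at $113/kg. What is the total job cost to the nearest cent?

$316.31

Machine cost = 7.84 × 27.1, so $212.464.
Feedstock cost = 113 × 919/1000 = $103.847.
Total = 212.464 + 103.847 = 316.311 ≈ $316.31.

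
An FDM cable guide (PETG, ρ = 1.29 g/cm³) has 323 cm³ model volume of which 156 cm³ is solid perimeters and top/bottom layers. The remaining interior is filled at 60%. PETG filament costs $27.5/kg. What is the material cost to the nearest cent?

Interior volume = 323 − 156, so 167 cm³.
Deposited infill = 0.60 × 167, so 100.2 cm³.
Deposited volume: 156 + 100.2 → 256.2 cm³.
Mass = 256.2 × 1.29, so 330.498 g.
Cost = 330.498 g / 1000 × $27.5/kg = $9.09.

$9.09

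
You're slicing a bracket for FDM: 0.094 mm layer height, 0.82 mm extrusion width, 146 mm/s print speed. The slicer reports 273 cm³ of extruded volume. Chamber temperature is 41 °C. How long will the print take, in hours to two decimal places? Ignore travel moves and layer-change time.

6.74 hours

Bead cross-section = 0.094 × 0.82 = 0.07708 mm².
Toolpath length = 273 cm³ / 0.07708 mm² = 273000 / 0.07708 = 3541774.8 mm.
Print-move time: 3541774.8 / 146 → 24258.7 s.
That's 24258.7 s → 6.74 hours.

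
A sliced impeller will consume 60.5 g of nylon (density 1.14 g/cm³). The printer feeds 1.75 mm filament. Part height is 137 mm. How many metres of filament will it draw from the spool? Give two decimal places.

Volume = 60.5 g / 1.14 g·cm⁻³ = 53.0702 cm³ = 53070.2 mm³.
Filament cross-section = π × (1.75/2)² = 2.4053 mm².
L = V/A = 53070.2/2.4053 = 22063.86 mm → 22.06 m.

22.06 m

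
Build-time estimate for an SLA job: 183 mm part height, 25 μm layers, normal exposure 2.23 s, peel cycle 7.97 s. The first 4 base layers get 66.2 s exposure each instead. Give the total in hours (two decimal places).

Number of layers: 183 / 0.025 → 7320 (rounded up).
Bottom layers = 4 × (66.2 + 7.97) = 296.68 s.
Remaining layers = 7316 × (2.23 + 7.97) = 74623.2 s.
Total = 296.68 + 74623.2 = 74919.88 s = 20.81 hours.

20.81 hours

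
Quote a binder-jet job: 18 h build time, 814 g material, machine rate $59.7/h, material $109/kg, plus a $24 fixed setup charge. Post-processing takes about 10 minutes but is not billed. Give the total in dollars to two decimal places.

$1187.33

Time charge: 59.7 × 18 → $1074.60.
Feedstock cost: 109 × 814/1000 → $88.726.
Adding setup: 1074.60 + 88.726 + 24 → 1187.326 ≈ $1187.33.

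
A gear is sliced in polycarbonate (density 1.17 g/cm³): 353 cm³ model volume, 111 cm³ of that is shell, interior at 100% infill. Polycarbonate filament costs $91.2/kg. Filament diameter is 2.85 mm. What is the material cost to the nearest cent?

Interior volume = 353 − 111, so 242 cm³.
Infill deposited = 1.00 × 242, so 242 cm³.
Total printed volume = 111 + 242, so 353 cm³.
Mass: 353 × 1.17 → 413.01 g.
Cost = 413.01 g / 1000 × $91.2/kg = $37.67.

$37.67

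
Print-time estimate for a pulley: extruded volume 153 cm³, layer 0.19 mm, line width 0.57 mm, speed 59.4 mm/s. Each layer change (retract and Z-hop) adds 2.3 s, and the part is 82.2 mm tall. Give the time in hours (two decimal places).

Extrusion cross-section = 0.19 × 0.57, so 0.1083 mm².
Path length: 153000 mm³ / 0.1083 mm² → 1412742.4 mm.
Extrusion time: 1412742.4 / 59.4 → 23783.5 s.
Layer count = ceil(82.2 / 0.19) = 433.
Layer-change overhead = 433 × 2.3 = 995.9 s.
Total = 23783.5 + 995.9 = 24779.4 s = 6.88 hours.

6.88 hours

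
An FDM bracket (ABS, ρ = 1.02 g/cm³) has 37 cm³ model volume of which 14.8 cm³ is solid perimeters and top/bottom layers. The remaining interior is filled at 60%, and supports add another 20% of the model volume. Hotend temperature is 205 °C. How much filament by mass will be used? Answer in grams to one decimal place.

36.2 g

Interior volume = 37 − 14.8 = 22.2 cm³.
Deposited infill: 0.60 × 22.2 → 13.32 cm³.
Support: 0.20 × 37 → 7.4 cm³.
Total extruded = 14.8 + 13.32 + 7.4 = 35.52 cm³.
Mass = 35.52 × 1.02 = 36.2304 g.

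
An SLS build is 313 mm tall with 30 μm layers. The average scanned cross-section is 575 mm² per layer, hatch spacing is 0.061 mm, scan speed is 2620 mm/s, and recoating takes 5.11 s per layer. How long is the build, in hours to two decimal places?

Layers = ⌈313/0.03⌉ = 10434.
Scan path per layer: 575 / 0.061 → 9426.2 mm.
Scan time per layer = 9426.2 / 2620 = 3.5978 s.
Time per layer: 3.5978 + 5.11 → 8.7078 s.
10434 layers × 8.7078 s/layer = 90857.1852 s, i.e. 25.24 hours.

25.24 hours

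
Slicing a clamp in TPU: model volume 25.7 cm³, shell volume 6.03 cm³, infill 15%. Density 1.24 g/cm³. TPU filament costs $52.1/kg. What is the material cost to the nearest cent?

$0.58

Volume inside the shell: 25.7 − 6.03 → 19.67 cm³.
Infill volume: 0.15 × 19.67 → 2.9505 cm³.
Total extruded = 6.03 + 2.9505 = 8.9805 cm³.
Mass: 8.9805 × 1.24 → 11.13582 g.
Cost = 11.13582 g / 1000 × $52.1/kg = $0.58.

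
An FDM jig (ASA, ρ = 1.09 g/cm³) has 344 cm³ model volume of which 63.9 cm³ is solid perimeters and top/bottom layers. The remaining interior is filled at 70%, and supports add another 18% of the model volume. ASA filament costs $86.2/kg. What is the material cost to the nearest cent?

$30.24

Interior volume: 344 − 63.9 → 280.1 cm³.
Deposited infill = 0.70 × 280.1, so 196.07 cm³.
Support = 0.18 × 344 = 61.92 cm³.
Total printed volume: 63.9 + 196.07 + 61.92 → 321.89 cm³.
Mass: 321.89 × 1.09 → 350.8601 g.
At $86.2/kg: 350.8601/1000 × 86.2 = $30.24.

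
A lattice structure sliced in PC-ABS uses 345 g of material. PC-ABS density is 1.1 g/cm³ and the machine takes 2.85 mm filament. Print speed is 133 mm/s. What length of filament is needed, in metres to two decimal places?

49.16 m

Volume = 345 g / 1.1 g·cm⁻³ = 313.6364 cm³ = 313636.4 mm³.
Cross-section of 2.85 mm filament: π·(2.85/2)² = 6.3794 mm².
Length = 313636.4 / 6.3794 = 49163.93 mm = 49.16 m.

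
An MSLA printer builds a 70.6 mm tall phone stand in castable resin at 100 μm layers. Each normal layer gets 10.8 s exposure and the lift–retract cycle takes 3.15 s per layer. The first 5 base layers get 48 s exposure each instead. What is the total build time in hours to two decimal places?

2.79 hours

Layer count = ceil(70.6 / 0.1) = 706.
Base layers = 5 × (48 + 3.15) = 255.75 s.
Regular layers = 701 × (10.8 + 3.15) = 9778.95 s.
Sum: 255.75 + 9778.95 = 10034.7 s → 2.79 hours.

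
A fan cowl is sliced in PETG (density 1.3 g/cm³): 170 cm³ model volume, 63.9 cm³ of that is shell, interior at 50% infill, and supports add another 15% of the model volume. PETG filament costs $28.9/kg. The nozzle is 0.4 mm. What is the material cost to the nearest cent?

$5.35

Volume inside the shell = 170 − 63.9 = 106.1 cm³.
Infill deposited = 0.50 × 106.1, so 53.05 cm³.
Support = 0.15 × 170 = 25.5 cm³.
Total printed volume = 63.9 + 53.05 + 25.5, so 142.45 cm³.
Mass: 142.45 × 1.3 → 185.185 g.
At $28.9/kg: 185.185/1000 × 28.9 = $5.35.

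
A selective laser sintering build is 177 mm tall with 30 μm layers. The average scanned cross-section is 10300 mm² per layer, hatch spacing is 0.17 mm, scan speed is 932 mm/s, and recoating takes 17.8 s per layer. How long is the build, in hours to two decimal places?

135.71 hours

Number of layers: 177 / 0.03 → 5900 (rounded up).
Hatch length per layer = 10300 / 0.17 = 60588.2 mm.
Scan time per layer: 60588.2 / 932 → 65.0088 s.
Layer cycle = 65.0088 + 17.8 = 82.8088 s.
Build time = 5900 × 82.8088 = 488571.92 s = 135.71 hours.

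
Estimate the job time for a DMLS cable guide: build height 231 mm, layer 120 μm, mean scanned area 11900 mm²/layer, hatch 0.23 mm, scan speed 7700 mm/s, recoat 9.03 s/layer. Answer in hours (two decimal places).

Layers = ⌈231/0.12⌉ = 1925.
Hatch length per layer = 11900 / 0.23, so 51739.1 mm.
Per-layer scan time: 51739.1 / 7700 → 6.7194 s.
Per-layer time: 6.7194 + 9.03 → 15.7494 s.
1925 layers × 15.7494 s/layer = 30317.595 s, i.e. 8.42 hours.

8.42 hours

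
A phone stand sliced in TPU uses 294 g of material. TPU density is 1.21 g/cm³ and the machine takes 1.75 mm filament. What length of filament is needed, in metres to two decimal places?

Volume = 294 g / 1.21 g·cm⁻³ = 242.9752 cm³ = 242975.2 mm³.
Filament cross-section = π × (1.75/2)² = 2.4053 mm².
Length = 242975.2 / 2.4053 = 101016.59 mm = 101.02 m.

101.02 m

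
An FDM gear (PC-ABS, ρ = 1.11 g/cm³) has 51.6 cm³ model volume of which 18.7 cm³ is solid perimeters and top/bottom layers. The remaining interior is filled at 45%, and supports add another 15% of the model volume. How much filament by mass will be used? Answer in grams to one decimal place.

Interior volume = 51.6 − 18.7 = 32.9 cm³.
Deposited infill = 0.45 × 32.9 = 14.805 cm³.
Support = 0.15 × 51.6 = 7.74 cm³.
Total extruded: 18.7 + 14.805 + 7.74 → 41.245 cm³.
Mass = 41.245 × 1.11, so 45.78195 g.

45.8 g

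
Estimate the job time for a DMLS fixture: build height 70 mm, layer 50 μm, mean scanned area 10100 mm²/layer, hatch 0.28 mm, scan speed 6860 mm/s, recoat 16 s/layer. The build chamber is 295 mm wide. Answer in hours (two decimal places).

Layers = ⌈70/0.05⌉ = 1400.
Hatch length per layer: 10100 / 0.28 → 36071.4 mm.
Scan time per layer: 36071.4 / 6860 → 5.2582 s.
Time per layer: 5.2582 + 16 → 21.2582 s.
1400 layers × 21.2582 s/layer = 29761.48 s, i.e. 8.27 hours.

8.27 hours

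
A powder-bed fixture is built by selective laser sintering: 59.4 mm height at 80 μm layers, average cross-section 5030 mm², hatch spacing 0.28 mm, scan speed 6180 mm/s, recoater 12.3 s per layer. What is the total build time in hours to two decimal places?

Layers = ⌈59.4/0.08⌉ = 743.
Per-layer scan distance: 5030 / 0.28 → 17964.3 mm.
Laser time per layer: 17964.3 / 6180 → 2.9068 s.
Time per layer = 2.9068 + 12.3 = 15.2068 s.
Build time = 743 × 15.2068 = 11298.6524 s = 3.14 hours.

3.14 hours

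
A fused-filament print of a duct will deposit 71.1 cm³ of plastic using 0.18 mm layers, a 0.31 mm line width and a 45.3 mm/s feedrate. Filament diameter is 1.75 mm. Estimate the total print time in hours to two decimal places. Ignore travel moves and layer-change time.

7.81 hours

Extrusion cross-section: 0.18 × 0.31 → 0.0558 mm².
Path length: 71100 mm³ / 0.0558 mm² → 1274193.5 mm.
Extrusion time: 1274193.5 / 45.3 → 28127.9 s.
In the requested units: 28127.9 s = 7.81 hours.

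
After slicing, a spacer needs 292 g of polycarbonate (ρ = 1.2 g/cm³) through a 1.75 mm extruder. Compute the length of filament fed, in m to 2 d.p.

Volume = 292 g / 1.2 g·cm⁻³ = 243.3333 cm³ = 243333.3 mm³.
Cross-section of 1.75 mm filament: π·(1.75/2)² = 2.4053 mm².
Length = 243333.3 / 2.4053 = 101165.47 mm = 101.17 m.

101.17 m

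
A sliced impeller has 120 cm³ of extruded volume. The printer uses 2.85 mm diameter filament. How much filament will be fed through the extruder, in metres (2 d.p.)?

A = π r² = π × 1.425² = 6.3794 mm².
L = 120000 mm³ / 6.3794 mm² = 18810.55 mm, i.e. 18.81 m.

18.81 m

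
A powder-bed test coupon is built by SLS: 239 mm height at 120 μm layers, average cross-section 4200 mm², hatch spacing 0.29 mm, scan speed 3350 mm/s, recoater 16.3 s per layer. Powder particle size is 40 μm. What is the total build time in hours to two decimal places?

11.41 hours

Layer count = ceil(239 / 0.12) = 1992.
Hatch length per layer = 4200 / 0.29, so 14482.8 mm.
Laser time per layer = 14482.8 / 3350 = 4.3232 s.
Per-layer time: 4.3232 + 16.3 → 20.6232 s.
Total: 1992 × 20.6232 s = 41081.4144 s → 11.41 hours.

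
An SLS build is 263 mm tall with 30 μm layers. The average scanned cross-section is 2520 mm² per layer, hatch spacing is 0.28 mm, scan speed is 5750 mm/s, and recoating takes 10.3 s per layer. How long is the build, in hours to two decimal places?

Number of layers: 263 / 0.03 → 8767 (rounded up).
Hatch length per layer = 2520 / 0.28 = 9000 mm.
Scan time per layer: 9000 / 5750 → 1.5652 s.
Time per layer: 1.5652 + 10.3 → 11.8652 s.
8767 layers × 11.8652 s/layer = 104022.2084 s, i.e. 28.90 hours.

28.90 hours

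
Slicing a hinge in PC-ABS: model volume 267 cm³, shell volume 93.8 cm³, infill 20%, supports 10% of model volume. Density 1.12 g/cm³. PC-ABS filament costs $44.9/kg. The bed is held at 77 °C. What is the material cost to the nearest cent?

$7.80

Volume inside the shell = 267 − 93.8, so 173.2 cm³.
Deposited infill: 0.20 × 173.2 → 34.64 cm³.
Support = 0.10 × 267 = 26.7 cm³.
Total printed volume = 93.8 + 34.64 + 26.7, so 155.14 cm³.
Mass = 155.14 × 1.12 = 173.7568 g.
Cost = 173.7568 g / 1000 × $44.9/kg = $7.80.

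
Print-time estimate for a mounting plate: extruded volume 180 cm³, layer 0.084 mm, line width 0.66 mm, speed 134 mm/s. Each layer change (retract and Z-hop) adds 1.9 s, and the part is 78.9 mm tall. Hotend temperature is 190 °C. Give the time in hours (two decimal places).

7.23 hours

Extrusion cross-section: 0.084 × 0.66 → 0.05544 mm².
Total extruded path = 180000/0.05544 = 3246753.2 mm.
Time extruding = 3246753.2 / 134 = 24229.5 s.
Layer count = ceil(78.9 / 0.084) = 940.
Layer-change overhead: 940 × 1.9 → 1786 s.
Total = 24229.5 + 1786 = 26015.5 s = 7.23 hours.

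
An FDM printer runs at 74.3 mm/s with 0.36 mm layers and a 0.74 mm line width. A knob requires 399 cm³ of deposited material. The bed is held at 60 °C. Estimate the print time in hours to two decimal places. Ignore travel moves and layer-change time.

Extrusion cross-section = 0.36 × 0.74 = 0.2664 mm².
Path length: 399000 mm³ / 0.2664 mm² → 1497747.7 mm.
Time extruding = 1497747.7 / 74.3, so 20158.1 s.
Converting: 20158.1 s = 5.60 hours.

5.60 hours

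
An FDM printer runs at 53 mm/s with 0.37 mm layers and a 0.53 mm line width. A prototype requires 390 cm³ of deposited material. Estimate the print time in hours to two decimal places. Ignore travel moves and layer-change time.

Line area: 0.37 × 0.53 → 0.1961 mm².
Toolpath length = 390 cm³ / 0.1961 mm² = 390000 / 0.1961 = 1988781.2 mm.
Print-move time = 1988781.2 / 53, so 37524.2 s.
Converting: 37524.2 s = 10.42 hours.

10.42 hours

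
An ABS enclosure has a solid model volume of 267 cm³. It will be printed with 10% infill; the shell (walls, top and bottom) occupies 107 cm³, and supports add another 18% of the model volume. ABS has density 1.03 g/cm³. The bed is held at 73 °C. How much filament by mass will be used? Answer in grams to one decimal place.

Interior volume = 267 − 107 = 160 cm³.
Infill volume: 0.10 × 160 → 16 cm³.
Support = 0.18 × 267 = 48.06 cm³.
Total extruded = 107 + 16 + 48.06, so 171.06 cm³.
Mass = 171.06 × 1.03, so 176.1918 g.

176.2 g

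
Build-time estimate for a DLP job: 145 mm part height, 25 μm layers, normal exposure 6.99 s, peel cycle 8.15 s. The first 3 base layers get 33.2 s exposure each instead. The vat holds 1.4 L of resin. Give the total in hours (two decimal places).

24.41 hours

Number of layers: 145 / 0.025 → 5800 (rounded up).
Bottom layers: 3 × (33.2 + 8.15) → 124.05 s.
Remaining layers: 5797 × (6.99 + 8.15) → 87766.58 s.
Total = 124.05 + 87766.58 = 87890.63 s = 24.41 hours.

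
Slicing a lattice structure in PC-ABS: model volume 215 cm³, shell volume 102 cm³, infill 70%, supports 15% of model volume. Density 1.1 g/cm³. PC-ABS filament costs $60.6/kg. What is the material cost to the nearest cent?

$14.22

Volume inside the shell = 215 − 102, so 113 cm³.
Infill volume = 0.70 × 113, so 79.1 cm³.
Support = 0.15 × 215 = 32.25 cm³.
Total printed volume = 102 + 79.1 + 32.25, so 213.35 cm³.
Mass: 213.35 × 1.1 → 234.685 g.
Cost = 234.685 g / 1000 × $60.6/kg = $14.22.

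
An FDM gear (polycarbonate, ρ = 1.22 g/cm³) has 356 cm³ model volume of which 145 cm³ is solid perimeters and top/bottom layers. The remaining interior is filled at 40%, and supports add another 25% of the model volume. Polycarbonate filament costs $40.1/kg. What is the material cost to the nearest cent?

Infill region = 356 − 145 = 211 cm³.
Deposited infill = 0.40 × 211, so 84.4 cm³.
Support = 0.25 × 356 = 89 cm³.
Total extruded = 145 + 84.4 + 89 = 318.4 cm³.
Mass = 318.4 × 1.22, so 388.448 g.
Cost = 388.448 g / 1000 × $40.1/kg = $15.58.

$15.58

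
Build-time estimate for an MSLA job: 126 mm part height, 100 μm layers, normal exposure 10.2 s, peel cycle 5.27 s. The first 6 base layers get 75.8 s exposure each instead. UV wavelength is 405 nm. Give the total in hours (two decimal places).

Number of layers: 126 / 0.1 → 1260 (rounded up).
Burn-in layers = 6 × (75.8 + 5.27) = 486.42 s.
Regular layers: 1254 × (10.2 + 5.27) → 19399.38 s.
Sum: 486.42 + 19399.38 = 19885.8 s → 5.52 hours.

5.52 hours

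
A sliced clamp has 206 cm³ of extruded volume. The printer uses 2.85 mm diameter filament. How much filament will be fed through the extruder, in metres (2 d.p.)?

32.29 m

Filament cross-section = π × (2.85/2)² = 6.3794 mm².
L = 206000 mm³ / 6.3794 mm² = 32291.44 mm, i.e. 32.29 m.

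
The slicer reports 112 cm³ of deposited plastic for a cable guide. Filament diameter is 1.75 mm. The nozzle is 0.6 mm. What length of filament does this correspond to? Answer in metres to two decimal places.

46.56 m

Cross-section of 1.75 mm filament: π·(1.75/2)² = 2.4053 mm².
Length = 112 cm³ / 2.4053 mm² = 112000 / 2.4053 = 46563.84 mm = 46.56 m.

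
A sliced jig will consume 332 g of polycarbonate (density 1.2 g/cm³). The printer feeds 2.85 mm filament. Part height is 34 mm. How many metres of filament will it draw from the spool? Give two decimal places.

43.37 m

Volume = 332 g / 1.2 g·cm⁻³ = 276.6667 cm³ = 276666.7 mm³.
A = π r² = π × 1.425² = 6.3794 mm².
L = V/A = 276666.7/6.3794 = 43368.77 mm → 43.37 m.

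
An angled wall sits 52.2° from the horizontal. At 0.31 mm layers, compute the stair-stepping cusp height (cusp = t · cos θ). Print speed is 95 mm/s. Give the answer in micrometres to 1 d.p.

h_c = t·cos θ = 0.31 × 0.6129 = 0.189999 mm (190.0 μm).

190.0 μm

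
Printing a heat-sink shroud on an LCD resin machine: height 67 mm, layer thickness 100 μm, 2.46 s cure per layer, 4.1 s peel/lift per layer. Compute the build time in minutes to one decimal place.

73.3 minutes

Number of layers: 67 / 0.1 → 670 (rounded up).
Each layer takes = 2.46 + 4.1, so 6.56 s.
Build time: 670 × 6.56 s = 4395.2 s, i.e. 73.3 minutes.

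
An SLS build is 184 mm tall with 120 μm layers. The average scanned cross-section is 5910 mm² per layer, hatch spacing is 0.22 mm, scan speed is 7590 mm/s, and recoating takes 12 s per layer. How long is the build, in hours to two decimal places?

6.62 hours

Layers = ⌈184/0.12⌉ = 1534.
Scan path per layer: 5910 / 0.22 → 26863.6 mm.
Scan time per layer: 26863.6 / 7590 → 3.5393 s.
Layer cycle = 3.5393 + 12 = 15.5393 s.
Total: 1534 × 15.5393 s = 23837.2862 s → 6.62 hours.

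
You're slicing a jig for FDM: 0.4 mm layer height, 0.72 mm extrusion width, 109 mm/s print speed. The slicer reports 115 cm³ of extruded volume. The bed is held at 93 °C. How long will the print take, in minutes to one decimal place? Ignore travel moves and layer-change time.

61.1 minutes

Line area = 0.4 × 0.72 = 0.288 mm².
Path length: 115000 mm³ / 0.288 mm² → 399305.6 mm.
Print-move time = 399305.6 / 109, so 3663.4 s.
Converting: 3663.4 s = 61.1 minutes.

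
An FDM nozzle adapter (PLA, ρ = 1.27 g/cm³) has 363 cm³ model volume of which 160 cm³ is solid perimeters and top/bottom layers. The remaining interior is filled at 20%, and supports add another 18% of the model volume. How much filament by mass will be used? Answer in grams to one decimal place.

337.7 g

Interior volume = 363 − 160, so 203 cm³.
Deposited infill = 0.20 × 203, so 40.6 cm³.
Support: 0.18 × 363 → 65.34 cm³.
Total extruded = 160 + 40.6 + 65.34, so 265.94 cm³.
Mass: 265.94 × 1.27 → 337.7438 g.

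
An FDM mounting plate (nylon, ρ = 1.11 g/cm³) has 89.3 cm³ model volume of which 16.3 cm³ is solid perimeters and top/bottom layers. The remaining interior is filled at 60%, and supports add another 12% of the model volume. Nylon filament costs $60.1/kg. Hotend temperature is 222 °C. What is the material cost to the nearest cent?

$4.72

Infill region: 89.3 − 16.3 → 73 cm³.
Infill volume: 0.60 × 73 → 43.8 cm³.
Support = 0.12 × 89.3, so 10.716 cm³.
Total extruded = 16.3 + 43.8 + 10.716, so 70.816 cm³.
Mass: 70.816 × 1.11 → 78.60576 g.
At $60.1/kg: 78.60576/1000 × 60.1 = $4.72.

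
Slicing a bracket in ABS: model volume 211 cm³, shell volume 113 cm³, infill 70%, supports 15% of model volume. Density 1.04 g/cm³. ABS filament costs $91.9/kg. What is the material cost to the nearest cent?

$20.38

Infill region = 211 − 113 = 98 cm³.
Infill deposited: 0.70 × 98 → 68.6 cm³.
Support = 0.15 × 211, so 31.65 cm³.
Deposited volume: 113 + 68.6 + 31.65 → 213.25 cm³.
Mass = 213.25 × 1.04 = 221.78 g.
Cost = 221.78 g / 1000 × $91.9/kg = $20.38.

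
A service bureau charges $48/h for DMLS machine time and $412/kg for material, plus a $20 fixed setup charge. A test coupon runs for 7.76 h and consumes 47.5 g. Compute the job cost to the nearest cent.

Machine-time cost = 48 × 7.76, so $372.48.
Material charge = 412 × 47.5/1000, so $19.57.
Adding setup: 372.48 + 19.57 + 20 → $412.05.

$412.05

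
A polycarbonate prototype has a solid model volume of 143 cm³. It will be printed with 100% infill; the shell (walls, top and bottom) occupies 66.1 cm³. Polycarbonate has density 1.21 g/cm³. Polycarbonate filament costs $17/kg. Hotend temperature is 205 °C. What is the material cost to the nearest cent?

Infill region = 143 − 66.1, so 76.9 cm³.
Deposited infill: 1.00 × 76.9 → 76.9 cm³.
Total printed volume: 66.1 + 76.9 → 143 cm³.
Mass = 143 × 1.21, so 173.03 g.
At $17/kg: 173.03/1000 × 17 = $2.94.

$2.94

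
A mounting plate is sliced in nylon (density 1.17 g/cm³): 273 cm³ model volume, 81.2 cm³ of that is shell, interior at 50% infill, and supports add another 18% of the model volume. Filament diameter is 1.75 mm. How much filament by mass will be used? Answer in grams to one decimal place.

Interior volume = 273 − 81.2, so 191.8 cm³.
Infill deposited: 0.50 × 191.8 → 95.9 cm³.
Support = 0.18 × 273, so 49.14 cm³.
Deposited volume = 81.2 + 95.9 + 49.14, so 226.24 cm³.
Mass: 226.24 × 1.17 → 264.7008 g.

264.7 g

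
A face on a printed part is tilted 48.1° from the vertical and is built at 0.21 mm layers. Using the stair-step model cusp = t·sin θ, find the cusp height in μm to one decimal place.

156.3 μm

Cusp = layer height × sin(48.1°) = 0.21 × 0.7443 = 0.156303 mm = 156.3 μm.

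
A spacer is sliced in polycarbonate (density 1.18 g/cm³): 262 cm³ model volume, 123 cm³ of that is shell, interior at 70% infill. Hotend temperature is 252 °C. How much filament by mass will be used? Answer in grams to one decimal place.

260.0 g

Interior volume: 262 − 123 → 139 cm³.
Infill deposited = 0.70 × 139, so 97.3 cm³.
Deposited volume = 123 + 97.3, so 220.3 cm³.
Mass = 220.3 × 1.18 = 259.954 g.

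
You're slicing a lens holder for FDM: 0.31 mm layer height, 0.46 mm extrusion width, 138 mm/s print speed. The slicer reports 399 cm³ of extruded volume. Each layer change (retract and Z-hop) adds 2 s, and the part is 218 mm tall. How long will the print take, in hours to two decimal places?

Line area = 0.31 × 0.46, so 0.1426 mm².
Total extruded path = 399000/0.1426 = 2798036.5 mm.
Extrusion time = 2798036.5 / 138, so 20275.6 s.
Layers = ⌈218/0.31⌉ = 704.
Layer-change overhead: 704 × 2 → 1408 s.
Total = 20275.6 + 1408 = 21683.6 s = 6.02 hours.

6.02 hours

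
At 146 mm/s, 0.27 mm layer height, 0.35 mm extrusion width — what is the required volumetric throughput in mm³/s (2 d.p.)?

Extrusion cross-section = 0.27 × 0.35, so 0.0945 mm².
Volumetric flow = 146 × 0.0945 = 13.80 mm³/s.

13.80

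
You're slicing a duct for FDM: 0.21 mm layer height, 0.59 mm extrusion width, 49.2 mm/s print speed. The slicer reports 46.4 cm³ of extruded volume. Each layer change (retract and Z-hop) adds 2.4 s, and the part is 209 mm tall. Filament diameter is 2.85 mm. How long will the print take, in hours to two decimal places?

2.78 hours

Extrusion cross-section = 0.21 × 0.59, so 0.1239 mm².
Toolpath length = 46.4 cm³ / 0.1239 mm² = 46400 / 0.1239 = 374495.6 mm.
Print-move time = 374495.6 / 49.2 = 7611.7 s.
Number of layers: 209 / 0.21 → 996 (rounded up).
Z-hop total = 996 × 2.4 = 2390.4 s.
Total = 7611.7 + 2390.4 = 10002.1 s = 2.78 hours.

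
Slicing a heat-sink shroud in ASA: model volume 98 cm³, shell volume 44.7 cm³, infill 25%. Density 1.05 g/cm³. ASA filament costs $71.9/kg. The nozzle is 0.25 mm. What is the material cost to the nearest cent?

$4.38

Infill region = 98 − 44.7 = 53.3 cm³.
Infill volume: 0.25 × 53.3 → 13.325 cm³.
Total printed volume = 44.7 + 13.325 = 58.025 cm³.
Mass = 58.025 × 1.05 = 60.92625 g.
Cost = 60.92625 g / 1000 × $71.9/kg = $4.38.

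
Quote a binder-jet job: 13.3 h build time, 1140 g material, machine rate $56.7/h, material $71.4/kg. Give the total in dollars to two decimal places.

Time charge = 56.7 × 13.3 = $754.11.
Feedstock cost = 71.4 × 1140/1000, so $81.396.
Total = 754.11 + 81.396 = 835.506 ≈ $835.51.

$835.51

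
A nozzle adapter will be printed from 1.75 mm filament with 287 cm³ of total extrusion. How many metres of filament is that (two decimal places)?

Filament cross-section = π × (1.75/2)² = 2.4053 mm².
Length = 287 cm³ / 2.4053 mm² = 287000 / 2.4053 = 119319.84 mm = 119.32 m.

119.32 m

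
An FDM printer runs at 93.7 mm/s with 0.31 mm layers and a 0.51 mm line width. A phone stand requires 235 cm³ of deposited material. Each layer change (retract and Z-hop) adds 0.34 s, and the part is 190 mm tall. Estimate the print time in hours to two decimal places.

4.46 hours

Line area = 0.31 × 0.51, so 0.1581 mm².
Toolpath length = 235 cm³ / 0.1581 mm² = 235000 / 0.1581 = 1486401 mm.
Time extruding = 1486401 / 93.7 = 15863.4 s.
Number of layers: 190 / 0.31 → 613 (rounded up).
Z-hop total = 613 × 0.34 = 208.42 s.
Altogether 15863.4 + 208.42 = 16071.82 s, i.e. 4.46 hours.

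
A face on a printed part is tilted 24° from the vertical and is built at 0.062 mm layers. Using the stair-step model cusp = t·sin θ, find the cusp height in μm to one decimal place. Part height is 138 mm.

25.2 μm

h_c = t·sin θ = 0.062 × 0.4067 = 0.025215 mm (25.2 μm).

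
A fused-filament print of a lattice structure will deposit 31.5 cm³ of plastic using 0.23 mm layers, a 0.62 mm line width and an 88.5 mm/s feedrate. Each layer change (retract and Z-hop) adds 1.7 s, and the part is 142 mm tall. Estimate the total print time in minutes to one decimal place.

59.1 minutes

Line area = 0.23 × 0.62 = 0.1426 mm².
Total extruded path = 31500/0.1426 = 220897.6 mm.
Time extruding = 220897.6 / 88.5 = 2496 s.
Number of layers: 142 / 0.23 → 618 (rounded up).
Z-hop total = 618 × 1.7, so 1050.6 s.
Altogether 2496 + 1050.6 = 3546.6 s, i.e. 59.1 minutes.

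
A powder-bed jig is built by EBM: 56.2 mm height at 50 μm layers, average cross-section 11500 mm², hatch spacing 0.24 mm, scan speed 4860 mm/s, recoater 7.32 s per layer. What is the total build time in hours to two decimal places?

5.36 hours

Layer count = ceil(56.2 / 0.05) = 1124.
Per-layer scan distance = 11500 / 0.24 = 47916.7 mm.
Scan time per layer: 47916.7 / 4860 → 9.8594 s.
Time per layer = 9.8594 + 7.32 = 17.1794 s.
1124 layers × 17.1794 s/layer = 19309.6456 s, i.e. 5.36 hours.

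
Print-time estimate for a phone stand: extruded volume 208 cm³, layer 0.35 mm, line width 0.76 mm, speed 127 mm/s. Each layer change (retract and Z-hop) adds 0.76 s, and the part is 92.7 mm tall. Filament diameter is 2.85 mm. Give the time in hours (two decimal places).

Extrusion cross-section: 0.35 × 0.76 → 0.266 mm².
Total extruded path = 208000/0.266 = 781954.9 mm.
Print-move time: 781954.9 / 127 → 6157.1 s.
Number of layers: 92.7 / 0.35 → 265 (rounded up).
Non-print overhead = 265 × 0.76 = 201.4 s.
Total = 6157.1 + 201.4 = 6358.5 s = 1.77 hours.

1.77 hours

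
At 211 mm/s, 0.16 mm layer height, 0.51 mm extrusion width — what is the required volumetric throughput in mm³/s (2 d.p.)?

Bead cross-section: 0.16 × 0.51 → 0.0816 mm².
Volumetric flow = 211 × 0.0816 = 17.22 mm³/s.

17.22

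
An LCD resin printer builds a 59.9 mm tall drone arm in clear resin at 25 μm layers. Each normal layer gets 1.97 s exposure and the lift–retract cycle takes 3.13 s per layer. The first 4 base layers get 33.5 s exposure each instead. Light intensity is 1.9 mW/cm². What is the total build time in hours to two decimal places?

Layers = ⌈59.9/0.025⌉ = 2396.
Bottom layers = 4 × (33.5 + 3.13) = 146.52 s.
Normal layers: 2392 × (1.97 + 3.13) → 12199.2 s.
Sum: 146.52 + 12199.2 = 12345.72 s → 3.43 hours.

3.43 hours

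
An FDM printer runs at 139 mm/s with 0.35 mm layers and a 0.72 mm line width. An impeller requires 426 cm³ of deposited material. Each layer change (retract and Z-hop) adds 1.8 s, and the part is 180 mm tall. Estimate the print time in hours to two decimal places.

Bead cross-section = 0.35 × 0.72 = 0.252 mm².
Toolpath length = 426 cm³ / 0.252 mm² = 426000 / 0.252 = 1690476.2 mm.
Time extruding = 1690476.2 / 139 = 12161.7 s.
Number of layers: 180 / 0.35 → 515 (rounded up).
Non-print overhead: 515 × 1.8 → 927 s.
Total = 12161.7 + 927 = 13088.7 s = 3.64 hours.

3.64 hours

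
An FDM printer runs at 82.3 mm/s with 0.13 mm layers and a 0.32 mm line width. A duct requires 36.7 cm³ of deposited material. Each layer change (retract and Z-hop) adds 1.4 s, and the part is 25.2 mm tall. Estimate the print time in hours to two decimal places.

3.05 hours

Extrusion cross-section: 0.13 × 0.32 → 0.0416 mm².
Path length: 36700 mm³ / 0.0416 mm² → 882211.5 mm.
Extrusion time = 882211.5 / 82.3 = 10719.5 s.
Layers = ⌈25.2/0.13⌉ = 194.
Non-print overhead = 194 × 1.4, so 271.6 s.
Total = 10719.5 + 271.6 = 10991.1 s = 3.05 hours.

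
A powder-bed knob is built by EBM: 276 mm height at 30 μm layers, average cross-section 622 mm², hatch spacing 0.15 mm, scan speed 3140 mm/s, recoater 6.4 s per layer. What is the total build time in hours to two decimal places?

19.73 hours

Layers = ⌈276/0.03⌉ = 9200.
Hatch length per layer: 622 / 0.15 → 4146.7 mm.
Scan time per layer = 4146.7 / 3140, so 1.3206 s.
Per-layer time = 1.3206 + 6.4, so 7.7206 s.
Build time = 9200 × 7.7206 = 71029.52 s = 19.73 hours.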